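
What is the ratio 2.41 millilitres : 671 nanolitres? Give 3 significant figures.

3590

(2.41 × 10^-3) / (671 × 10^-9) = 0.003592 × 10^6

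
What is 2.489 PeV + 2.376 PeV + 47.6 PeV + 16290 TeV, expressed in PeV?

In PeV:
  2.489 PeV → 2.489
  2.376 PeV → 2.376
  47.6 PeV → 47.6
  16290 TeV = 16290 × 10^-3 PeV = 16.29
Sum: 2.489 + 2.376 + 47.6 + 16.29 = 68.755

68.755 PeV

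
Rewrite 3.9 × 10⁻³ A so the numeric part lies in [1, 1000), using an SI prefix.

3.9 mA

= 3.9 × 10⁻³ A; 10⁻³ is milli.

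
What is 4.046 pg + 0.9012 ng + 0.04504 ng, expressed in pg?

950.286 pg

In pg:
  4.046 pg → 4.046
  0.9012 ng = 0.9012e3 pg = 901.2
  0.04504 ng = 0.04504e3 pg = 45.04
Sum: 4.046 + 901.2 + 45.04 = 950.286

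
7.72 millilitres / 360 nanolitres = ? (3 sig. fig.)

21400

(7.72 × 10⁻³) / (360 × 10⁻⁹) = 0.02144 × 10⁶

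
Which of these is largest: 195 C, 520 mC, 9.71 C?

195 C

195 C = 195 C
520 mC = 0.52 C
9.71 C = 9.71 C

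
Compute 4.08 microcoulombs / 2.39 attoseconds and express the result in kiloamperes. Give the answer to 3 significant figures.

(4.08 × 10^-6) / (2.39 × 10^-18) = 1.7071 × 10^12 A

1710000000 kiloamperes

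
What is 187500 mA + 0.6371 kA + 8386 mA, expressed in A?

832.986 A

In A:
  187500 mA = 187500e-3 A = 187.5
  0.6371 kA = 0.6371e3 A = 637.1
  8386 mA = 8386e-3 A = 8.386
Sum: 187.5 + 637.1 + 8.386 = 832.986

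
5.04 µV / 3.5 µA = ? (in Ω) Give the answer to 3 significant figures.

1.44 Ω

(5.04 × 10⁻⁶) / (3.5 × 10⁻⁶) = 1.44 Ω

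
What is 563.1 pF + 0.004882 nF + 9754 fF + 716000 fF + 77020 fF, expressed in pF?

In pF:
  563.1 pF → 563.1
  0.004882 nF = 0.004882 × 10^3 pF = 4.882
  9754 fF = 9754 × 10^-3 pF = 9.754
  716000 fF = 716000 × 10^-3 pF = 716
  77020 fF = 77020 × 10^-3 pF = 77.02
Sum: 563.1 + 4.882 + 9.754 + 716 + 77.02 = 1370.756

1370.756 pF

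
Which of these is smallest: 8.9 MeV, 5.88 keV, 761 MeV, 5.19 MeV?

5.88 keV

8.9 MeV = 8900000 eV
5.88 keV = 5880 eV
761 MeV = 761000000 eV
5.19 MeV = 5190000 eV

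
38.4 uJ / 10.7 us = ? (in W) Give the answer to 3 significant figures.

3.59 W

(38.4e-6) / (10.7e-6) = 3.5888 W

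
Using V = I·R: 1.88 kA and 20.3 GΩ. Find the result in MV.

38164000 MV

1.88e3 × 20.3e9 = 38.164e12 V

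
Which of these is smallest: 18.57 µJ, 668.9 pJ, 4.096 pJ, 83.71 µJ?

4.096 pJ

18.57 µJ = 0.00001857 J
668.9 pJ = 0.0000000006689 J
4.096 pJ = 0.000000000004096 J
83.71 µJ = 0.00008371 J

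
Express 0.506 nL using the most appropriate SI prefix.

506 pL

= 506 × 10⁻¹² L; 10⁻¹² is pico.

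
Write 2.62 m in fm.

2620000000000000 fm

(no prefix) = 10^0, femto = 10^-15; factor is 10^15.
2.62 × 10^15 = 2620000000000000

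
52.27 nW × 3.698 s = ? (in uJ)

0.19329446 uJ

52.27e-9 × 3.698 = 193.29446e-9 J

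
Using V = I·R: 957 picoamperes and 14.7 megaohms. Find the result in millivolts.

14.0679 millivolts

957e-12 × 14.7e6 = 14067.9e-6 V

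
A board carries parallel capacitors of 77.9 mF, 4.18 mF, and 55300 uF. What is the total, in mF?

In mF:
  77.9 mF → 77.9
  4.18 mF → 4.18
  55300 uF = 55300 × 10^-3 mF = 55.3
Sum: 77.9 + 4.18 + 55.3 = 137.38

137.38 mF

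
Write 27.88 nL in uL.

0.02788 uL

nano = 10⁻⁹, micro = 10⁻⁶; factor is 10⁻³.
27.88 × 10⁻³ = 0.02788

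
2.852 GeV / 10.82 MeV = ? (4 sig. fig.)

263.6

(2.852e9) / (10.82e6) = 0.26359e3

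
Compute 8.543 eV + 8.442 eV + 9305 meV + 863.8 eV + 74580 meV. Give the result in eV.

964.67 eV

In eV:
  8.543 eV → 8.543
  8.442 eV → 8.442
  9305 meV = 9305 × 10^-3 eV = 9.305
  863.8 eV → 863.8
  74580 meV = 74580 × 10^-3 eV = 74.58
Sum: 8.543 + 8.442 + 9.305 + 863.8 + 74.58 = 964.67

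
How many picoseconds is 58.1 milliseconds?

milli = 1e-3, pico = 1e-12; factor is 1e9.
58.1 × 1e9 = 58100000000

58100000000 picoseconds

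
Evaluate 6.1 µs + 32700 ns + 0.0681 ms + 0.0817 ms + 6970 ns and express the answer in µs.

In µs:
  6.1 µs → 6.1
  32700 ns = 32700 × 10^-3 µs = 32.7
  0.0681 ms = 0.0681 × 10^3 µs = 68.1
  0.0817 ms = 0.0817 × 10^3 µs = 81.7
  6970 ns = 6970 × 10^-3 µs = 6.97
Sum: 6.1 + 32.7 + 68.1 + 81.7 + 6.97 = 195.57

195.57 µs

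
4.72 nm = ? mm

nano = 10^-9, milli = 10^-3; factor is 10^-6.
4.72 × 10^-6 = 0.00000472

0.00000472 mm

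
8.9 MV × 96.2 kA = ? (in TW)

8.9 × 10⁶ × 96.2 × 10³ = 856.18 × 10⁹ W

0.85618 TW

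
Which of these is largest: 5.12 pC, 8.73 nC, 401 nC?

5.12 pC = 0.00000000000512 C
8.73 nC = 0.00000000873 C
401 nC = 0.000000401 C

401 nC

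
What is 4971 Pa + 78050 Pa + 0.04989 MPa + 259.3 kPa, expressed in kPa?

392.211 kPa

In kPa:
  4971 Pa = 4971 × 10⁻³ kPa = 4.971
  78050 Pa = 78050 × 10⁻³ kPa = 78.05
  0.04989 MPa = 0.04989 × 10³ kPa = 49.89
  259.3 kPa → 259.3
Sum: 4.971 + 78.05 + 49.89 + 259.3 = 392.211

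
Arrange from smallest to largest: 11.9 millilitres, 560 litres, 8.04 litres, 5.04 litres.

11.9 millilitres = 0.0119 litres
560 litres = 560 litres
8.04 litres = 8.04 litres
5.04 litres = 5.04 litres

11.9 millilitres < 5.04 litres < 8.04 litres < 560 litres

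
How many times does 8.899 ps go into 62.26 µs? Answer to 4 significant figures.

6996000

(62.26 × 10⁻⁶) / (8.899 × 10⁻¹²) = 6.9963 × 10⁶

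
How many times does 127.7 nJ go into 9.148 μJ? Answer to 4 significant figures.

71.64

(9.148 × 10⁻⁶) / (127.7 × 10⁻⁹) = 0.071637 × 10³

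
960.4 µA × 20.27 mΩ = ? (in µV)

19.467308 µV

960.4e-6 × 20.27e-3 = 19467.308e-9 V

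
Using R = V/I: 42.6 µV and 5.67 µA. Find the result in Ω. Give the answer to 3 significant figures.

7.51 Ω

(42.6e-6) / (5.67e-6) = 7.5132 Ω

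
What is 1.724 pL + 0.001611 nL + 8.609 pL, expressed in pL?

11.944 pL

In pL:
  1.724 pL → 1.724
  0.001611 nL = 0.001611 × 10³ pL = 1.611
  8.609 pL → 8.609
Sum: 1.724 + 1.611 + 8.609 = 11.944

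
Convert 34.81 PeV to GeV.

34810000 GeV

peta = 1e15, giga = 1e9; factor is 1e6.
34.81 × 1e6 = 34810000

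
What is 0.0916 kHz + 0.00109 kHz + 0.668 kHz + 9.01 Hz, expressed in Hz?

In Hz:
  0.0916 kHz = 0.0916e3 Hz = 91.6
  0.00109 kHz = 0.00109e3 Hz = 1.09
  0.668 kHz = 0.668e3 Hz = 668
  9.01 Hz → 9.01
Sum: 91.6 + 1.09 + 668 + 9.01 = 769.7

769.7 Hz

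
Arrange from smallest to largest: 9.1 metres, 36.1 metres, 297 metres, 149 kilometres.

9.1 metres = 9.1 metres
36.1 metres = 36.1 metres
297 metres = 297 metres
149 kilometres = 149000 metres

9.1 metres < 36.1 metres < 297 metres < 149 kilometres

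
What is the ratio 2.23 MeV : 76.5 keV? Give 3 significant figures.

(2.23e6) / (76.5e3) = 0.02915e3

29.2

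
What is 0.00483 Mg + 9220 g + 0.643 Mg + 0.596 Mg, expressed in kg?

In kg:
  0.00483 Mg = 0.00483 × 10³ kg = 4.83
  9220 g = 9220 × 10⁻³ kg = 9.22
  0.643 Mg = 0.643 × 10³ kg = 643
  0.596 Mg = 0.596 × 10³ kg = 596
Sum: 4.83 + 9.22 + 643 + 596 = 1253.05

1253.05 kg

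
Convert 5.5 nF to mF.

0.0000055 mF

nano = 10^-9, milli = 10^-3; factor is 10^-6.
5.5 × 10^-6 = 0.0000055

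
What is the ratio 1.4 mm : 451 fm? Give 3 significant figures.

3100000000

(1.4 × 10⁻³) / (451 × 10⁻¹⁵) = 0.003104 × 10¹²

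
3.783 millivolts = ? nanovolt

3783000 nanovolts

milli = 1e-3, nano = 1e-9; factor is 1e6.
3.783 × 1e6 = 3783000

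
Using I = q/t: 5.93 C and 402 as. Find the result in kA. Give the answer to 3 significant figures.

14800000000000 kA

(5.93) / (402e-18) = 0.014751e18 A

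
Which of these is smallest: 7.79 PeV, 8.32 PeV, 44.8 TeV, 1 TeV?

7.79 PeV = 7790000000000000 eV
8.32 PeV = 8320000000000000 eV
44.8 TeV = 44800000000000 eV
1 TeV = 1000000000000 eV

1 TeV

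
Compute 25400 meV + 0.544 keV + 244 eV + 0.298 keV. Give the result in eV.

In eV:
  25400 meV = 25400 × 10^-3 eV = 25.4
  0.544 keV = 0.544 × 10^3 eV = 544
  244 eV → 244
  0.298 keV = 0.298 × 10^3 eV = 298
Sum: 25.4 + 544 + 244 + 298 = 1111.4

1111.4 eV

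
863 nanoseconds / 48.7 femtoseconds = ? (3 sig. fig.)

(863 × 10⁻⁹) / (48.7 × 10⁻¹⁵) = 17.72 × 10⁶

17700000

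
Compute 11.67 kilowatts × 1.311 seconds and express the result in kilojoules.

11.67 × 10³ × 1.311 = 15.29937 × 10³ J

15.29937 kilojoules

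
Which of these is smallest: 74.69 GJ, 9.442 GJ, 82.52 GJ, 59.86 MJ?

74.69 GJ = 74690000000 J
9.442 GJ = 9442000000 J
82.52 GJ = 82520000000 J
59.86 MJ = 59860000 J

59.86 MJ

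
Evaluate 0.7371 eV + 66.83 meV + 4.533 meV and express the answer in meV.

In meV:
  0.7371 eV = 0.7371 × 10³ meV = 737.1
  66.83 meV → 66.83
  4.533 meV → 4.533
Sum: 737.1 + 66.83 + 4.533 = 808.463

808.463 meV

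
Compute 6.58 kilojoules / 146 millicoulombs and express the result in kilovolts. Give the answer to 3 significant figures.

(6.58 × 10³) / (146 × 10⁻³) = 0.045068 × 10⁶ V

45.1 kilovolts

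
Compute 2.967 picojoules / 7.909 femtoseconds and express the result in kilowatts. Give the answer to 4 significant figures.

(2.967e-12) / (7.909e-15) = 0.375142e3 W

0.3751 kilowatts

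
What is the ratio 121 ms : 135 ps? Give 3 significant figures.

(121 × 10⁻³) / (135 × 10⁻¹²) = 0.8963 × 10⁹

896000000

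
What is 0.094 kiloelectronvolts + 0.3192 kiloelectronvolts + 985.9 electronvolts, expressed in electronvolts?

In electronvolts:
  0.094 kiloelectronvolts = 0.094 × 10³ electronvolts = 94
  0.3192 kiloelectronvolts = 0.3192 × 10³ electronvolts = 319.2
  985.9 electronvolts → 985.9
Sum: 94 + 319.2 + 985.9 = 1399.1

1399.1 electronvolts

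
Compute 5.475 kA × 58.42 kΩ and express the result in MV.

319.8495 MV

5.475 × 10³ × 58.42 × 10³ = 319.8495 × 10⁶ V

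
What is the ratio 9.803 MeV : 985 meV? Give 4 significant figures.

9952000

(9.803e6) / (985e-3) = 0.0099523e9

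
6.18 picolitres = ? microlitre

0.00000618 microlitres

pico = 1e-12, micro = 1e-6; factor is 1e-6.
6.18 × 1e-6 = 0.00000618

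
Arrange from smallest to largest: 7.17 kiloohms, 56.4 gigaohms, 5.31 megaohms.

7.17 kiloohms = 7170 ohms
56.4 gigaohms = 56400000000 ohms
5.31 megaohms = 5310000 ohms

7.17 kiloohms < 5.31 megaohms < 56.4 gigaohms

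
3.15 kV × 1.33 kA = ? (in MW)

4.1895 MW

3.15 × 10^3 × 1.33 × 10^3 = 4.1895 × 10^6 W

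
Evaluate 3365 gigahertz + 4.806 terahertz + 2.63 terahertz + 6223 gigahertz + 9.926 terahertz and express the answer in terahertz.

In terahertz:
  3365 gigahertz = 3365 × 10⁻³ terahertz = 3.365
  4.806 terahertz → 4.806
  2.63 terahertz → 2.63
  6223 gigahertz = 6223 × 10⁻³ terahertz = 6.223
  9.926 terahertz → 9.926
Sum: 3.365 + 4.806 + 2.63 + 6.223 + 9.926 = 26.95

26.95 terahertz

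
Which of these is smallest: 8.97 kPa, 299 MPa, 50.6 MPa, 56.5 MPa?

8.97 kPa

8.97 kPa = 8970 Pa
299 MPa = 299000000 Pa
50.6 MPa = 50600000 Pa
56.5 MPa = 56500000 Pa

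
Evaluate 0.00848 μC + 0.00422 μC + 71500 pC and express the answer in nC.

84.2 nC

In nC:
  0.00848 μC = 0.00848 × 10³ nC = 8.48
  0.00422 μC = 0.00422 × 10³ nC = 4.22
  71500 pC = 71500 × 10⁻³ nC = 71.5
Sum: 8.48 + 4.22 + 71.5 = 84.2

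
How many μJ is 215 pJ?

pico = 1e-12, micro = 1e-6; factor is 1e-6.
215 × 1e-6 = 0.000215

0.000215 μJ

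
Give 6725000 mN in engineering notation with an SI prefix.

= 6.725 × 10^3 N; 10^3 is kilo.

6.725 kN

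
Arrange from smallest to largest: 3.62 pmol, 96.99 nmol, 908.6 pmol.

3.62 pmol = 0.00000000000362 mol
96.99 nmol = 0.00000009699 mol
908.6 pmol = 0.0000000009086 mol

3.62 pmol < 908.6 pmol < 96.99 nmol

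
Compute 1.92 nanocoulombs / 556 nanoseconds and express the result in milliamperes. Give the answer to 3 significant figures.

(1.92e-9) / (556e-9) = 0.0034532 A

3.45 milliamperes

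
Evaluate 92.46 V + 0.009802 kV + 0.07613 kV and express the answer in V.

In V:
  92.46 V → 92.46
  0.009802 kV = 0.009802e3 V = 9.802
  0.07613 kV = 0.07613e3 V = 76.13
Sum: 92.46 + 9.802 + 76.13 = 178.392

178.392 V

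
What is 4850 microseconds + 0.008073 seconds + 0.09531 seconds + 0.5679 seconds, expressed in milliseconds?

676.133 milliseconds

In milliseconds:
  4850 microseconds = 4850 × 10^-3 milliseconds = 4.85
  0.008073 seconds = 0.008073 × 10^3 milliseconds = 8.073
  0.09531 seconds = 0.09531 × 10^3 milliseconds = 95.31
  0.5679 seconds = 0.5679 × 10^3 milliseconds = 567.9
Sum: 4.85 + 8.073 + 95.31 + 567.9 = 676.133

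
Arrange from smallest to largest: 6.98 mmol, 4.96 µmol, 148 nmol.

148 nmol < 4.96 µmol < 6.98 mmol

6.98 mmol = 0.00698 mol
4.96 µmol = 0.00000496 mol
148 nmol = 0.000000148 mol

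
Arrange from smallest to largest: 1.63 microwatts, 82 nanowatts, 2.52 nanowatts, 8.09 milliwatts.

1.63 microwatts = 0.00000163 watts
82 nanowatts = 0.000000082 watts
2.52 nanowatts = 0.00000000252 watts
8.09 milliwatts = 0.00809 watts

2.52 nanowatts < 82 nanowatts < 1.63 microwatts < 8.09 milliwatts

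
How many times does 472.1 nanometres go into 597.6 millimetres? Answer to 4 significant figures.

1266000

(597.6 × 10^-3) / (472.1 × 10^-9) = 1.2658 × 10^6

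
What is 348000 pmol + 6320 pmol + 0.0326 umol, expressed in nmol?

In nmol:
  348000 pmol = 348000 × 10^-3 nmol = 348
  6320 pmol = 6320 × 10^-3 nmol = 6.32
  0.0326 umol = 0.0326 × 10^3 nmol = 32.6
Sum: 348 + 6.32 + 32.6 = 386.92

386.92 nmol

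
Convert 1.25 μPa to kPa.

0.00000000125 kPa

micro = 1e-6, kilo = 1e3; factor is 1e-9.
1.25 × 1e-9 = 0.00000000125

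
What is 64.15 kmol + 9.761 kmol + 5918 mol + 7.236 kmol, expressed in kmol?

In kmol:
  64.15 kmol → 64.15
  9.761 kmol → 9.761
  5918 mol = 5918 × 10⁻³ kmol = 5.918
  7.236 kmol → 7.236
Sum: 64.15 + 9.761 + 5.918 + 7.236 = 87.065

87.065 kmol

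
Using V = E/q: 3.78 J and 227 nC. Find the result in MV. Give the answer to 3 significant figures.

(3.78) / (227e-9) = 0.016652e9 V

16.7 MV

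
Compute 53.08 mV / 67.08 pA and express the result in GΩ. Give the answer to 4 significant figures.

0.7913 GΩ

(53.08 × 10^-3) / (67.08 × 10^-12) = 0.791294 × 10^9 Ω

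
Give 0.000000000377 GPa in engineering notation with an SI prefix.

377 mPa

= 377 × 10^-3 Pa; 10^-3 is milli.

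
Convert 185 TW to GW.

tera = 10¹², giga = 10⁹; factor is 10³.
185 × 10³ = 185000

185000 GW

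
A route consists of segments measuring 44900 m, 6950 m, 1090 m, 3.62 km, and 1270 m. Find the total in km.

57.83 km

In km:
  44900 m = 44900 × 10⁻³ km = 44.9
  6950 m = 6950 × 10⁻³ km = 6.95
  1090 m = 1090 × 10⁻³ km = 1.09
  3.62 km → 3.62
  1270 m = 1270 × 10⁻³ km = 1.27
Sum: 44.9 + 6.95 + 1.09 + 3.62 + 1.27 = 57.83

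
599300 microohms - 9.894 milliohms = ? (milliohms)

589.406 milliohms

In milliohms:
  599300 microohms = 599300 × 10⁻³ milliohms = 599.3
  9.894 milliohms → 9.894
Difference: 599.3 - 9.894 = 589.406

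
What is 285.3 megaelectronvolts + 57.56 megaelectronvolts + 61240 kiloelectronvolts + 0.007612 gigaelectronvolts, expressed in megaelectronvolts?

In megaelectronvolts:
  285.3 megaelectronvolts → 285.3
  57.56 megaelectronvolts → 57.56
  61240 kiloelectronvolts = 61240 × 10^-3 megaelectronvolts = 61.24
  0.007612 gigaelectronvolts = 0.007612 × 10^3 megaelectronvolts = 7.612
Sum: 285.3 + 57.56 + 61.24 + 7.612 = 411.712

411.712 megaelectronvolts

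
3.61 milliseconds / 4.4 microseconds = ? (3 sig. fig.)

820

(3.61 × 10^-3) / (4.4 × 10^-6) = 0.8205 × 10^3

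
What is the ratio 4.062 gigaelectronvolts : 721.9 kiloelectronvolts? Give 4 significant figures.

5627

(4.062 × 10⁹) / (721.9 × 10³) = 0.0056268 × 10⁶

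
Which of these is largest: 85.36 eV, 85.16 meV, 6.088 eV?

85.36 eV = 85.36 eV
85.16 meV = 0.08516 eV
6.088 eV = 6.088 eV

85.36 eV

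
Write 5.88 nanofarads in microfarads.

0.00588 microfarads

nano = 1e-9, micro = 1e-6; factor is 1e-3.
5.88 × 1e-3 = 0.00588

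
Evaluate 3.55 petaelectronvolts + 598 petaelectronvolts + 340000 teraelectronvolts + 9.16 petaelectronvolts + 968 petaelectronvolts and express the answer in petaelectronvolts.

In petaelectronvolts:
  3.55 petaelectronvolts → 3.55
  598 petaelectronvolts → 598
  340000 teraelectronvolts = 340000e-3 petaelectronvolts = 340
  9.16 petaelectronvolts → 9.16
  968 petaelectronvolts → 968
Sum: 3.55 + 598 + 340 + 9.16 + 968 = 1918.71

1918.71 petaelectronvolts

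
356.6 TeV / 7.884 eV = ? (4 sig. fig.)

45230000000000

(356.6 × 10¹²) / (7.884) = 45.231 × 10¹²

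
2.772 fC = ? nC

femto = 10⁻¹⁵, nano = 10⁻⁹; factor is 10⁻⁶.
2.772 × 10⁻⁶ = 0.000002772

0.000002772 nC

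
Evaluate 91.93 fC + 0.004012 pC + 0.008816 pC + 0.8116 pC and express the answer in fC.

In fC:
  91.93 fC → 91.93
  0.004012 pC = 0.004012 × 10^3 fC = 4.012
  0.008816 pC = 0.008816 × 10^3 fC = 8.816
  0.8116 pC = 0.8116 × 10^3 fC = 811.6
Sum: 91.93 + 4.012 + 8.816 + 811.6 = 916.358

916.358 fC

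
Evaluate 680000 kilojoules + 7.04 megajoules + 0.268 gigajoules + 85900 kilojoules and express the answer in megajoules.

1040.94 megajoules

In megajoules:
  680000 kilojoules = 680000 × 10⁻³ megajoules = 680
  7.04 megajoules → 7.04
  0.268 gigajoules = 0.268 × 10³ megajoules = 268
  85900 kilojoules = 85900 × 10⁻³ megajoules = 85.9
Sum: 680 + 7.04 + 268 + 85.9 = 1040.94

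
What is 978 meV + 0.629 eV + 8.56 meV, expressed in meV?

In meV:
  978 meV → 978
  0.629 eV = 0.629 × 10^3 meV = 629
  8.56 meV → 8.56
Sum: 978 + 629 + 8.56 = 1615.56

1615.56 meV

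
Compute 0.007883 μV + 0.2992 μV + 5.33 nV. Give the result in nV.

In nV:
  0.007883 μV = 0.007883 × 10^3 nV = 7.883
  0.2992 μV = 0.2992 × 10^3 nV = 299.2
  5.33 nV → 5.33
Sum: 7.883 + 299.2 + 5.33 = 312.413

312.413 nV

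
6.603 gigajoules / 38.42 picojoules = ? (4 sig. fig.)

171900000000000000000

(6.603 × 10⁹) / (38.42 × 10⁻¹²) = 0.17186 × 10²¹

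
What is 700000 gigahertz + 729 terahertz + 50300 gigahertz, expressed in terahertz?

In terahertz:
  700000 gigahertz = 700000 × 10^-3 terahertz = 700
  729 terahertz → 729
  50300 gigahertz = 50300 × 10^-3 terahertz = 50.3
Sum: 700 + 729 + 50.3 = 1479.3

1479.3 terahertz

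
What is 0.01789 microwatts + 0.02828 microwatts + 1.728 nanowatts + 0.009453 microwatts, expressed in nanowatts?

57.351 nanowatts

In nanowatts:
  0.01789 microwatts = 0.01789e3 nanowatts = 17.89
  0.02828 microwatts = 0.02828e3 nanowatts = 28.28
  1.728 nanowatts → 1.728
  0.009453 microwatts = 0.009453e3 nanowatts = 9.453
Sum: 17.89 + 28.28 + 1.728 + 9.453 = 57.351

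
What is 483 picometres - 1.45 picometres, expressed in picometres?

In picometres:
  483 picometres → 483
  1.45 picometres → 1.45
Difference: 483 - 1.45 = 481.55

481.55 picometres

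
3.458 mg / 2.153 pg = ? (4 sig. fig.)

(3.458 × 10^-3) / (2.153 × 10^-12) = 1.6061 × 10^9

1606000000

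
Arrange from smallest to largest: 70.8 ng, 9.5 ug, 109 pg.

109 pg < 70.8 ng < 9.5 ug

70.8 ng = 0.0000000708 g
9.5 ug = 0.0000095 g
109 pg = 0.000000000109 g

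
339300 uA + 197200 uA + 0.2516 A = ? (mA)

788.1 mA

In mA:
  339300 uA = 339300e-3 mA = 339.3
  197200 uA = 197200e-3 mA = 197.2
  0.2516 A = 0.2516e3 mA = 251.6
Sum: 339.3 + 197.2 + 251.6 = 788.1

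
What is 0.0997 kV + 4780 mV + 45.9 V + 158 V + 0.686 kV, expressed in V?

In V:
  0.0997 kV = 0.0997 × 10^3 V = 99.7
  4780 mV = 4780 × 10^-3 V = 4.78
  45.9 V → 45.9
  158 V → 158
  0.686 kV = 0.686 × 10^3 V = 686
Sum: 99.7 + 4.78 + 45.9 + 158 + 686 = 994.38

994.38 V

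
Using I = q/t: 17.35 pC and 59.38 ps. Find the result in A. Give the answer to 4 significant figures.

(17.35e-12) / (59.38e-12) = 0.292186 A

0.2922 A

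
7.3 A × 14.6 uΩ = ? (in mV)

7.3 × 14.6 × 10^-6 = 106.58 × 10^-6 V

0.10658 mV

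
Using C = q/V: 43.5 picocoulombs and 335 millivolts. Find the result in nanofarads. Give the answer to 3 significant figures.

(43.5e-12) / (335e-3) = 0.12985e-9 F

0.130 nanofarads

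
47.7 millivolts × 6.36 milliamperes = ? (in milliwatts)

47.7 × 10⁻³ × 6.36 × 10⁻³ = 303.372 × 10⁻⁶ W

0.303372 milliwatts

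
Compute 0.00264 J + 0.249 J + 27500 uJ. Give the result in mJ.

In mJ:
  0.00264 J = 0.00264 × 10³ mJ = 2.64
  0.249 J = 0.249 × 10³ mJ = 249
  27500 uJ = 27500 × 10⁻³ mJ = 27.5
Sum: 2.64 + 249 + 27.5 = 279.14

279.14 mJ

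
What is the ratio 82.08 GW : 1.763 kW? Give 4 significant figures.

46560000

(82.08 × 10⁹) / (1.763 × 10³) = 46.557 × 10⁶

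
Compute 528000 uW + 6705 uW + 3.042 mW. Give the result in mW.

537.747 mW

In mW:
  528000 uW = 528000 × 10⁻³ mW = 528
  6705 uW = 6705 × 10⁻³ mW = 6.705
  3.042 mW → 3.042
Sum: 528 + 6.705 + 3.042 = 537.747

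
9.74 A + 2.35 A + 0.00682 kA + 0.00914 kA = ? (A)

In A:
  9.74 A → 9.74
  2.35 A → 2.35
  0.00682 kA = 0.00682e3 A = 6.82
  0.00914 kA = 0.00914e3 A = 9.14
Sum: 9.74 + 2.35 + 6.82 + 9.14 = 28.05

28.05 A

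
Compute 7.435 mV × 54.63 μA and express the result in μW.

0.40617405 μW

7.435e-3 × 54.63e-6 = 406.17405e-9 W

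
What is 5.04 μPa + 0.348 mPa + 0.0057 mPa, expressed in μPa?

In μPa:
  5.04 μPa → 5.04
  0.348 mPa = 0.348 × 10^3 μPa = 348
  0.0057 mPa = 0.0057 × 10^3 μPa = 5.7
Sum: 5.04 + 348 + 5.7 = 358.74

358.74 μPa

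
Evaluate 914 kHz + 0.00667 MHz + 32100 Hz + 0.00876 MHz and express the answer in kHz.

961.53 kHz

In kHz:
  914 kHz → 914
  0.00667 MHz = 0.00667 × 10^3 kHz = 6.67
  32100 Hz = 32100 × 10^-3 kHz = 32.1
  0.00876 MHz = 0.00876 × 10^3 kHz = 8.76
Sum: 914 + 6.67 + 32.1 + 8.76 = 961.53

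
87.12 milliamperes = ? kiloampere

0.00008712 kiloamperes

milli = 10⁻³, kilo = 10³; factor is 10⁻⁶.
87.12 × 10⁻⁶ = 0.00008712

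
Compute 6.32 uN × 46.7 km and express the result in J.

6.32 × 10⁻⁶ × 46.7 × 10³ = 295.144 × 10⁻³ J

0.295144 J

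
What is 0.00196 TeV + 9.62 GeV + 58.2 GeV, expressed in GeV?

In GeV:
  0.00196 TeV = 0.00196 × 10^3 GeV = 1.96
  9.62 GeV → 9.62
  58.2 GeV → 58.2
Sum: 1.96 + 9.62 + 58.2 = 69.78

69.78 GeV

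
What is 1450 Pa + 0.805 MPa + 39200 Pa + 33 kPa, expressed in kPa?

878.65 kPa

In kPa:
  1450 Pa = 1450 × 10⁻³ kPa = 1.45
  0.805 MPa = 0.805 × 10³ kPa = 805
  39200 Pa = 39200 × 10⁻³ kPa = 39.2
  33 kPa → 33
Sum: 1.45 + 805 + 39.2 + 33 = 878.65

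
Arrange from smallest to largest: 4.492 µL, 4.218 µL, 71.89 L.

4.218 µL < 4.492 µL < 71.89 L

4.492 µL = 0.000004492 L
4.218 µL = 0.000004218 L
71.89 L = 71.89 L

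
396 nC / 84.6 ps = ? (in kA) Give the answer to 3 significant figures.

(396 × 10^-9) / (84.6 × 10^-12) = 4.6809 × 10^3 A

4.68 kA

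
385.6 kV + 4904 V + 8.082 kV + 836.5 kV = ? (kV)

1235.086 kV

In kV:
  385.6 kV → 385.6
  4904 V = 4904 × 10⁻³ kV = 4.904
  8.082 kV → 8.082
  836.5 kV → 836.5
Sum: 385.6 + 4.904 + 8.082 + 836.5 = 1235.086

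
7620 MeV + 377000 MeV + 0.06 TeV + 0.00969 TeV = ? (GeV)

454.31 GeV

In GeV:
  7620 MeV = 7620 × 10^-3 GeV = 7.62
  377000 MeV = 377000 × 10^-3 GeV = 377
  0.06 TeV = 0.06 × 10^3 GeV = 60
  0.00969 TeV = 0.00969 × 10^3 GeV = 9.69
Sum: 7.62 + 377 + 60 + 9.69 = 454.31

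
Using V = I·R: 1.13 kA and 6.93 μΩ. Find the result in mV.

1.13 × 10³ × 6.93 × 10⁻⁶ = 7.8309 × 10⁻³ V

7.8309 mV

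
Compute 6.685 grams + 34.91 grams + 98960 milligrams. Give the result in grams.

140.555 grams

In grams:
  6.685 grams → 6.685
  34.91 grams → 34.91
  98960 milligrams = 98960e-3 grams = 98.96
Sum: 6.685 + 34.91 + 98.96 = 140.555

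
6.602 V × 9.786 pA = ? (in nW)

6.602 × 9.786 × 10⁻¹² = 64.607172 × 10⁻¹² W

0.064607172 nW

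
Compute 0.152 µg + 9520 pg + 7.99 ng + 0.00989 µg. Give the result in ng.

In ng:
  0.152 µg = 0.152 × 10³ ng = 152
  9520 pg = 9520 × 10⁻³ ng = 9.52
  7.99 ng → 7.99
  0.00989 µg = 0.00989 × 10³ ng = 9.89
Sum: 152 + 9.52 + 7.99 + 9.89 = 179.4

179.4 ng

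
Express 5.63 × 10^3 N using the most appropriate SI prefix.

5.63 kN

= 5.63 × 10^3 N; 10^3 is kilo.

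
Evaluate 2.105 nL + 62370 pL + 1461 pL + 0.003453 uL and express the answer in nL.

In nL:
  2.105 nL → 2.105
  62370 pL = 62370e-3 nL = 62.37
  1461 pL = 1461e-3 nL = 1.461
  0.003453 uL = 0.003453e3 nL = 3.453
Sum: 2.105 + 62.37 + 1.461 + 3.453 = 69.389

69.389 nL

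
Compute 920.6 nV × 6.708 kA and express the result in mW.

920.6 × 10⁻⁹ × 6.708 × 10³ = 6175.3848 × 10⁻⁶ W

6.1753848 mW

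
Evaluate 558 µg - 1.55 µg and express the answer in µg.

In µg:
  558 µg → 558
  1.55 µg → 1.55
Difference: 558 - 1.55 = 556.45

556.45 µg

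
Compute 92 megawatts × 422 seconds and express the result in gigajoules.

38.824 gigajoules

92e6 × 422 = 38824e6 J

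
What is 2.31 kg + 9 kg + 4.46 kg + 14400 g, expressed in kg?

30.17 kg

In kg:
  2.31 kg → 2.31
  9 kg → 9
  4.46 kg → 4.46
  14400 g = 14400e-3 kg = 14.4
Sum: 2.31 + 9 + 4.46 + 14.4 = 30.17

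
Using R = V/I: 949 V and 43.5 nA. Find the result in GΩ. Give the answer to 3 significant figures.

(949) / (43.5 × 10^-9) = 21.816 × 10^9 Ω

21.8 GΩ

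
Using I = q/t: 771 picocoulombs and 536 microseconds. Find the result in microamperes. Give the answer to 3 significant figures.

1.44 microamperes

(771e-12) / (536e-6) = 1.4384e-6 A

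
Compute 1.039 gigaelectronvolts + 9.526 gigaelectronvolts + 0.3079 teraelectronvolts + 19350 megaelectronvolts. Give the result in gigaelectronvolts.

In gigaelectronvolts:
  1.039 gigaelectronvolts → 1.039
  9.526 gigaelectronvolts → 9.526
  0.3079 teraelectronvolts = 0.3079e3 gigaelectronvolts = 307.9
  19350 megaelectronvolts = 19350e-3 gigaelectronvolts = 19.35
Sum: 1.039 + 9.526 + 307.9 + 19.35 = 337.815

337.815 gigaelectronvolts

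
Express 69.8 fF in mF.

0.0000000000698 mF

femto = 10^-15, milli = 10^-3; factor is 10^-12.
69.8 × 10^-12 = 0.0000000000698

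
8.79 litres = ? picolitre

8790000000000 picolitres

(no prefix) = 10⁰, pico = 10⁻¹²; factor is 10¹².
8.79 × 10¹² = 8790000000000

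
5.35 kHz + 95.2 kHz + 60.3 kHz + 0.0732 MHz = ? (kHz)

In kHz:
  5.35 kHz → 5.35
  95.2 kHz → 95.2
  60.3 kHz → 60.3
  0.0732 MHz = 0.0732 × 10³ kHz = 73.2
Sum: 5.35 + 95.2 + 60.3 + 73.2 = 234.05

234.05 kHz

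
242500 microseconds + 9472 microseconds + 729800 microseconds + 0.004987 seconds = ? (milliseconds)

986.759 milliseconds

In milliseconds:
  242500 microseconds = 242500e-3 milliseconds = 242.5
  9472 microseconds = 9472e-3 milliseconds = 9.472
  729800 microseconds = 729800e-3 milliseconds = 729.8
  0.004987 seconds = 0.004987e3 milliseconds = 4.987
Sum: 242.5 + 9.472 + 729.8 + 4.987 = 986.759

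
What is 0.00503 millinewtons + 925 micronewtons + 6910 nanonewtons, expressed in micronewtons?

936.94 micronewtons

In micronewtons:
  0.00503 millinewtons = 0.00503e3 micronewtons = 5.03
  925 micronewtons → 925
  6910 nanonewtons = 6910e-3 micronewtons = 6.91
Sum: 5.03 + 925 + 6.91 = 936.94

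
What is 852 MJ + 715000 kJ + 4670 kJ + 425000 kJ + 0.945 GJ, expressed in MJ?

In MJ:
  852 MJ → 852
  715000 kJ = 715000 × 10^-3 MJ = 715
  4670 kJ = 4670 × 10^-3 MJ = 4.67
  425000 kJ = 425000 × 10^-3 MJ = 425
  0.945 GJ = 0.945 × 10^3 MJ = 945
Sum: 852 + 715 + 4.67 + 425 + 945 = 2941.67

2941.67 MJ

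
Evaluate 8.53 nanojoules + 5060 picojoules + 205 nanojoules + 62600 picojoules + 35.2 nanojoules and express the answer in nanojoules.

In nanojoules:
  8.53 nanojoules → 8.53
  5060 picojoules = 5060e-3 nanojoules = 5.06
  205 nanojoules → 205
  62600 picojoules = 62600e-3 nanojoules = 62.6
  35.2 nanojoules → 35.2
Sum: 8.53 + 5.06 + 205 + 62.6 + 35.2 = 316.39

316.39 nanojoules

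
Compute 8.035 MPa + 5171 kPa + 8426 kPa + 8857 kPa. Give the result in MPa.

30.489 MPa

In MPa:
  8.035 MPa → 8.035
  5171 kPa = 5171e-3 MPa = 5.171
  8426 kPa = 8426e-3 MPa = 8.426
  8857 kPa = 8857e-3 MPa = 8.857
Sum: 8.035 + 5.171 + 8.426 + 8.857 = 30.489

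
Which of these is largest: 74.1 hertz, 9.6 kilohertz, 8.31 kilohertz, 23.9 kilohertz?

74.1 hertz = 74.1 hertz
9.6 kilohertz = 9600 hertz
8.31 kilohertz = 8310 hertz
23.9 kilohertz = 23900 hertz

23.9 kilohertz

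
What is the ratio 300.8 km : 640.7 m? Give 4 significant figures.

(300.8 × 10³) / (640.7) = 0.46949 × 10³

469.5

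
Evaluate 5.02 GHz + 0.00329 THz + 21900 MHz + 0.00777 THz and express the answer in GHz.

In GHz:
  5.02 GHz → 5.02
  0.00329 THz = 0.00329 × 10³ GHz = 3.29
  21900 MHz = 21900 × 10⁻³ GHz = 21.9
  0.00777 THz = 0.00777 × 10³ GHz = 7.77
Sum: 5.02 + 3.29 + 21.9 + 7.77 = 37.98

37.98 GHz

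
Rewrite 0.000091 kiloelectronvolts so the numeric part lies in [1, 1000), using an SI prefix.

= 91 × 10^-3 electronvolts; 10^-3 is milli.

91 millielectronvolts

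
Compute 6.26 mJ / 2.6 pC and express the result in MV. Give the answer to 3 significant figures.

2410 MV

(6.26e-3) / (2.6e-12) = 2.4077e9 V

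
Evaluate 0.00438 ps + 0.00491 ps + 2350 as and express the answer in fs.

In fs:
  0.00438 ps = 0.00438 × 10^3 fs = 4.38
  0.00491 ps = 0.00491 × 10^3 fs = 4.91
  2350 as = 2350 × 10^-3 fs = 2.35
Sum: 4.38 + 4.91 + 2.35 = 11.64

11.64 fs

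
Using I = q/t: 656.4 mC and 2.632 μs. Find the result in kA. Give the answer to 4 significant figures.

249.4 kA

(656.4 × 10^-3) / (2.632 × 10^-6) = 249.392 × 10^3 A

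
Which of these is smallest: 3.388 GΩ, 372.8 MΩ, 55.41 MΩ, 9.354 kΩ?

9.354 kΩ

3.388 GΩ = 3388000000 Ω
372.8 MΩ = 372800000 Ω
55.41 MΩ = 55410000 Ω
9.354 kΩ = 9354 Ω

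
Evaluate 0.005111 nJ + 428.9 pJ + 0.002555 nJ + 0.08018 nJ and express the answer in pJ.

516.746 pJ

In pJ:
  0.005111 nJ = 0.005111 × 10³ pJ = 5.111
  428.9 pJ → 428.9
  0.002555 nJ = 0.002555 × 10³ pJ = 2.555
  0.08018 nJ = 0.08018 × 10³ pJ = 80.18
Sum: 5.111 + 428.9 + 2.555 + 80.18 = 516.746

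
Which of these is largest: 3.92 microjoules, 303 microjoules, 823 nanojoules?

3.92 microjoules = 0.00000392 joules
303 microjoules = 0.000303 joules
823 nanojoules = 0.000000823 joules

303 microjoules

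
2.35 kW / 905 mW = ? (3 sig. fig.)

2600

(2.35 × 10^3) / (905 × 10^-3) = 0.002597 × 10^6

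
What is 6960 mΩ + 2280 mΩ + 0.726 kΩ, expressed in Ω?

In Ω:
  6960 mΩ = 6960 × 10^-3 Ω = 6.96
  2280 mΩ = 2280 × 10^-3 Ω = 2.28
  0.726 kΩ = 0.726 × 10^3 Ω = 726
Sum: 6.96 + 2.28 + 726 = 735.24

735.24 Ω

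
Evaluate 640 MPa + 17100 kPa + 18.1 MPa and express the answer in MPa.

In MPa:
  640 MPa → 640
  17100 kPa = 17100 × 10^-3 MPa = 17.1
  18.1 MPa → 18.1
Sum: 640 + 17.1 + 18.1 = 675.2

675.2 MPa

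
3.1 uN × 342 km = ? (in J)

3.1 × 10^-6 × 342 × 10^3 = 1060.2 × 10^-3 J

1.0602 J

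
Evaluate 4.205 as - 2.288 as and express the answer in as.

In as:
  4.205 as → 4.205
  2.288 as → 2.288
Difference: 4.205 - 2.288 = 1.917

1.917 as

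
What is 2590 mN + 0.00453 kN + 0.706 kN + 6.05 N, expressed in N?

In N:
  2590 mN = 2590e-3 N = 2.59
  0.00453 kN = 0.00453e3 N = 4.53
  0.706 kN = 0.706e3 N = 706
  6.05 N → 6.05
Sum: 2.59 + 4.53 + 706 + 6.05 = 719.17

719.17 N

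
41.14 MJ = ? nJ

41140000000000000 nJ

mega = 1e6, nano = 1e-9; factor is 1e15.
41.14 × 1e15 = 41140000000000000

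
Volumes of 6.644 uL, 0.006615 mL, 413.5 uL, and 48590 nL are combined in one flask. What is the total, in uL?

475.349 uL

In uL:
  6.644 uL → 6.644
  0.006615 mL = 0.006615 × 10^3 uL = 6.615
  413.5 uL → 413.5
  48590 nL = 48590 × 10^-3 uL = 48.59
Sum: 6.644 + 6.615 + 413.5 + 48.59 = 475.349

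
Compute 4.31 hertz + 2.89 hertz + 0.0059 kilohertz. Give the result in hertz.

In hertz:
  4.31 hertz → 4.31
  2.89 hertz → 2.89
  0.0059 kilohertz = 0.0059 × 10³ hertz = 5.9
Sum: 4.31 + 2.89 + 5.9 = 13.1

13.1 hertz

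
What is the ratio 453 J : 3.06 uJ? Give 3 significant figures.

148000000

(453) / (3.06e-6) = 148e6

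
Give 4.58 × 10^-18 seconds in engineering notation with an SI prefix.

= 4.58 × 10^-18 seconds; 10^-18 is atto.

4.58 attoseconds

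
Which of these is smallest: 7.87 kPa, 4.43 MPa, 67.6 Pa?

7.87 kPa = 7870 Pa
4.43 MPa = 4430000 Pa
67.6 Pa = 67.6 Pa

67.6 Pa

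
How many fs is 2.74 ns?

2740000 fs

nano = 1e-9, femto = 1e-15; factor is 1e6.
2.74 × 1e6 = 2740000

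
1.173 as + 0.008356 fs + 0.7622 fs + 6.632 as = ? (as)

778.361 as

In as:
  1.173 as → 1.173
  0.008356 fs = 0.008356 × 10³ as = 8.356
  0.7622 fs = 0.7622 × 10³ as = 762.2
  6.632 as → 6.632
Sum: 1.173 + 8.356 + 762.2 + 6.632 = 778.361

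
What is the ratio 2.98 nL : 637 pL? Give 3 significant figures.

(2.98 × 10⁻⁹) / (637 × 10⁻¹²) = 0.004678 × 10³

4.68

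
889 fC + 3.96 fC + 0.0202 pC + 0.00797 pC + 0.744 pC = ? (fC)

1665.13 fC

In fC:
  889 fC → 889
  3.96 fC → 3.96
  0.0202 pC = 0.0202e3 fC = 20.2
  0.00797 pC = 0.00797e3 fC = 7.97
  0.744 pC = 0.744e3 fC = 744
Sum: 889 + 3.96 + 20.2 + 7.97 + 744 = 1665.13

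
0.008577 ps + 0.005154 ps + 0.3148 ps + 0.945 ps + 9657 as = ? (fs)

In fs:
  0.008577 ps = 0.008577 × 10^3 fs = 8.577
  0.005154 ps = 0.005154 × 10^3 fs = 5.154
  0.3148 ps = 0.3148 × 10^3 fs = 314.8
  0.945 ps = 0.945 × 10^3 fs = 945
  9657 as = 9657 × 10^-3 fs = 9.657
Sum: 8.577 + 5.154 + 314.8 + 945 + 9.657 = 1283.188

1283.188 fs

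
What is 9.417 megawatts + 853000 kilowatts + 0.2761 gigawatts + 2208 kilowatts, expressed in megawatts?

1140.725 megawatts

In megawatts:
  9.417 megawatts → 9.417
  853000 kilowatts = 853000 × 10^-3 megawatts = 853
  0.2761 gigawatts = 0.2761 × 10^3 megawatts = 276.1
  2208 kilowatts = 2208 × 10^-3 megawatts = 2.208
Sum: 9.417 + 853 + 276.1 + 2.208 = 1140.725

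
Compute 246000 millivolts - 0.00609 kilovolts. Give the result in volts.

In volts:
  246000 millivolts = 246000e-3 volts = 246
  0.00609 kilovolts = 0.00609e3 volts = 6.09
Difference: 246 - 6.09 = 239.91

239.91 volts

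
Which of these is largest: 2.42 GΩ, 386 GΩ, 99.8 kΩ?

386 GΩ

2.42 GΩ = 2420000000 Ω
386 GΩ = 386000000000 Ω
99.8 kΩ = 99800 Ω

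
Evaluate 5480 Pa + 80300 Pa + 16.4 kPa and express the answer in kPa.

In kPa:
  5480 Pa = 5480 × 10⁻³ kPa = 5.48
  80300 Pa = 80300 × 10⁻³ kPa = 80.3
  16.4 kPa → 16.4
Sum: 5.48 + 80.3 + 16.4 = 102.18

102.18 kPa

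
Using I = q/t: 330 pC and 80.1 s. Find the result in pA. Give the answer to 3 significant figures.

4.12 pA

(330e-12) / (80.1) = 4.1199e-12 A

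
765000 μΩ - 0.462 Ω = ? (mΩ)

In mΩ:
  765000 μΩ = 765000 × 10^-3 mΩ = 765
  0.462 Ω = 0.462 × 10^3 mΩ = 462
Difference: 765 - 462 = 303

303 mΩ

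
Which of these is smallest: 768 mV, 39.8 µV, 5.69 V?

39.8 µV

768 mV = 0.768 V
39.8 µV = 0.0000398 V
5.69 V = 5.69 V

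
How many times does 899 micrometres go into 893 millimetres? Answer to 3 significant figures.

993

(893 × 10⁻³) / (899 × 10⁻⁶) = 0.9933 × 10³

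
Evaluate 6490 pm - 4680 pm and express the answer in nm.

In nm:
  6490 pm = 6490 × 10^-3 nm = 6.49
  4680 pm = 4680 × 10^-3 nm = 4.68
Difference: 6.49 - 4.68 = 1.81

1.81 nm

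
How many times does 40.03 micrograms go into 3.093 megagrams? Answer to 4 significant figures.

77270000000

(3.093e6) / (40.03e-6) = 0.077267e12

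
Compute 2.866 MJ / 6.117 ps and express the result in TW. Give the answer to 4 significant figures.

468500 TW

(2.866e6) / (6.117e-12) = 0.46853e18 W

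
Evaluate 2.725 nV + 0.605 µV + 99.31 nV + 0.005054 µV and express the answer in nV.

In nV:
  2.725 nV → 2.725
  0.605 µV = 0.605e3 nV = 605
  99.31 nV → 99.31
  0.005054 µV = 0.005054e3 nV = 5.054
Sum: 2.725 + 605 + 99.31 + 5.054 = 712.089

712.089 nV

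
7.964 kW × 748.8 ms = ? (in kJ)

5.9634432 kJ

7.964 × 10^3 × 748.8 × 10^-3 = 5963.4432 J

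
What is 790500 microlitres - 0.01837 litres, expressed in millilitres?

In millilitres:
  790500 microlitres = 790500 × 10^-3 millilitres = 790.5
  0.01837 litres = 0.01837 × 10^3 millilitres = 18.37
Difference: 790.5 - 18.37 = 772.13

772.13 millilitres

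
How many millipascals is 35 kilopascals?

35000000 millipascals

kilo = 10³, milli = 10⁻³; factor is 10⁶.
35 × 10⁶ = 35000000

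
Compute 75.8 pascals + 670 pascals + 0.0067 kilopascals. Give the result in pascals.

In pascals:
  75.8 pascals → 75.8
  670 pascals → 670
  0.0067 kilopascals = 0.0067e3 pascals = 6.7
Sum: 75.8 + 670 + 6.7 = 752.5

752.5 pascals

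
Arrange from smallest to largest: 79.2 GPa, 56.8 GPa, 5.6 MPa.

79.2 GPa = 79200000000 Pa
56.8 GPa = 56800000000 Pa
5.6 MPa = 5600000 Pa

5.6 MPa < 56.8 GPa < 79.2 GPa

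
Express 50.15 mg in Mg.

0.00000005015 Mg

milli = 10^-3, mega = 10^6; factor is 10^-9.
50.15 × 10^-9 = 0.00000005015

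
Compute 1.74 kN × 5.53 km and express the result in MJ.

9.6222 MJ

1.74 × 10^3 × 5.53 × 10^3 = 9.6222 × 10^6 J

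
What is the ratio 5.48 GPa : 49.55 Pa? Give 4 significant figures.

110600000

(5.48 × 10^9) / (49.55) = 0.1106 × 10^9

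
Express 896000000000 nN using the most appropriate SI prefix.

= 896 N; mantissa already in [1, 1000).

896 N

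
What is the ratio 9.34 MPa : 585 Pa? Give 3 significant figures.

(9.34 × 10^6) / (585) = 0.01597 × 10^6

16000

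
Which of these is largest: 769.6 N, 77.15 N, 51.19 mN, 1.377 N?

769.6 N = 769.6 N
77.15 N = 77.15 N
51.19 mN = 0.05119 N
1.377 N = 1.377 N

769.6 N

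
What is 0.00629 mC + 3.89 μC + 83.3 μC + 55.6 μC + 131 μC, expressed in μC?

280.08 μC

In μC:
  0.00629 mC = 0.00629 × 10³ μC = 6.29
  3.89 μC → 3.89
  83.3 μC → 83.3
  55.6 μC → 55.6
  131 μC → 131
Sum: 6.29 + 3.89 + 83.3 + 55.6 + 131 = 280.08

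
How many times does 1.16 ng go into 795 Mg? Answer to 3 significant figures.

(795 × 10⁶) / (1.16 × 10⁻⁹) = 685.3 × 10¹⁵

685000000000000000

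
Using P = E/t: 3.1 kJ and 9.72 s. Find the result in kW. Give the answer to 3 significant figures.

(3.1e3) / (9.72) = 0.31893e3 W

0.319 kW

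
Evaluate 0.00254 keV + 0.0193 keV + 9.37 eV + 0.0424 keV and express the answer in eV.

73.61 eV

In eV:
  0.00254 keV = 0.00254 × 10³ eV = 2.54
  0.0193 keV = 0.0193 × 10³ eV = 19.3
  9.37 eV → 9.37
  0.0424 keV = 0.0424 × 10³ eV = 42.4
Sum: 2.54 + 19.3 + 9.37 + 42.4 = 73.61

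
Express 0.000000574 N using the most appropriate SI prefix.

574 nN

= 574 × 10^-9 N; 10^-9 is nano.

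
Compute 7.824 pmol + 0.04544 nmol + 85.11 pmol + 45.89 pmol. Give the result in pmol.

184.264 pmol

In pmol:
  7.824 pmol → 7.824
  0.04544 nmol = 0.04544 × 10^3 pmol = 45.44
  85.11 pmol → 85.11
  45.89 pmol → 45.89
Sum: 7.824 + 45.44 + 85.11 + 45.89 = 184.264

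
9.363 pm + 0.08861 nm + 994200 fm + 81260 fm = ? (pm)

In pm:
  9.363 pm → 9.363
  0.08861 nm = 0.08861e3 pm = 88.61
  994200 fm = 994200e-3 pm = 994.2
  81260 fm = 81260e-3 pm = 81.26
Sum: 9.363 + 88.61 + 994.2 + 81.26 = 1173.433

1173.433 pm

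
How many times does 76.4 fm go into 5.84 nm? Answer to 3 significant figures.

(5.84 × 10^-9) / (76.4 × 10^-15) = 0.07644 × 10^6

76400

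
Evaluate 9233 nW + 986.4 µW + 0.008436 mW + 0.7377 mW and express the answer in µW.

1741.769 µW

In µW:
  9233 nW = 9233e-3 µW = 9.233
  986.4 µW → 986.4
  0.008436 mW = 0.008436e3 µW = 8.436
  0.7377 mW = 0.7377e3 µW = 737.7
Sum: 9.233 + 986.4 + 8.436 + 737.7 = 1741.769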